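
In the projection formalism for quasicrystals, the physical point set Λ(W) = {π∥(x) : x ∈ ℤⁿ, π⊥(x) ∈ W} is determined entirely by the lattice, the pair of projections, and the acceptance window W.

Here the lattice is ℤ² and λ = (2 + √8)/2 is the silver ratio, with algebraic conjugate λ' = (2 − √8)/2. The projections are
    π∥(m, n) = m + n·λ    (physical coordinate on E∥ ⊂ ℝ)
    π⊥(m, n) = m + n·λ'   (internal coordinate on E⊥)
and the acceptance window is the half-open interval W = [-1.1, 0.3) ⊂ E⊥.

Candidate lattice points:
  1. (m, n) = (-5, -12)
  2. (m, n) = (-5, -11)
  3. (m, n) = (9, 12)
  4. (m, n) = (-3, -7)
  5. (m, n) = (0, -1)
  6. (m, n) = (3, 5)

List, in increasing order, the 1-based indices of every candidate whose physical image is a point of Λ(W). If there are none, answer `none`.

λ' = (2−√8)/2 ≈ -0.4142.
#1 (-5,-12): internal coord -5 + (-12)·λ' = -0.0294; -0.0294 ∈ [-1.1, 0.3) → IN Λ
#2 (-5,-11): internal coord -5 + (-11)·λ' = -0.4437; -0.4437 ∈ [-1.1, 0.3) → IN Λ
#3 (9,12): internal coord 9 + (12)·λ' = +4.0294; +4.0294 ∉ [-1.1, 0.3) → out
#4 (-3,-7): internal coord -3 + (-7)·λ' = -0.1005; -0.1005 ∈ [-1.1, 0.3) → IN Λ
#5 (0,-1): internal coord 0 + (-1)·λ' = +0.4142; +0.4142 ∉ [-1.1, 0.3) → out
#6 (3,5): internal coord 3 + (5)·λ' = +0.9289; +0.9289 ∉ [-1.1, 0.3) → out

1, 2, 4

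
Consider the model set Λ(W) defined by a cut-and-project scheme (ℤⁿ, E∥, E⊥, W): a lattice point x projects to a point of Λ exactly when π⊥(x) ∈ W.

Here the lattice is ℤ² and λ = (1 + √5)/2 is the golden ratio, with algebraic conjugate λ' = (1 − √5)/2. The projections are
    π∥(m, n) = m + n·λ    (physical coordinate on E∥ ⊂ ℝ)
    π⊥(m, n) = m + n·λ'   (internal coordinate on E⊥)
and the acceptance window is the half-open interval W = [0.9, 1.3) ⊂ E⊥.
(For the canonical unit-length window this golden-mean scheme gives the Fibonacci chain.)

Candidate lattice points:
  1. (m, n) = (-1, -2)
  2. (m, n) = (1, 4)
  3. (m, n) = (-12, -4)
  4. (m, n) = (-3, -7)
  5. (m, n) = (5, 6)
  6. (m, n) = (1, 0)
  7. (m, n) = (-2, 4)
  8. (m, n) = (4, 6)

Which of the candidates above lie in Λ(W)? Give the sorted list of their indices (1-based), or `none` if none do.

5, 6

Compute λ' = (1−√5)/2 = -0.6180, so π⊥(m,n) = m -0.6180·n.
candidate 1: (m,n)=(-1,-2) → π∥ = -1-2·λ ≈ -4.2361, π⊥ = -1-2·λ' ≈ 0.2361 ∉ [0.9, 1.3) ⇒ out
candidate 2: (m,n)=(1,4) → π∥ = 1+4·λ ≈ 7.4721, π⊥ = 1+4·λ' ≈ -1.4721 ∉ [0.9, 1.3) ⇒ out
candidate 3: (m,n)=(-12,-4) → π∥ = -12-4·λ ≈ -18.4721, π⊥ = -12-4·λ' ≈ -9.5279 ∉ [0.9, 1.3) ⇒ out
candidate 4: (m,n)=(-3,-7) → π∥ = -3-7·λ ≈ -14.3262, π⊥ = -3-7·λ' ≈ 1.3262 ∉ [0.9, 1.3) ⇒ out
candidate 5: (m,n)=(5,6) → π∥ = 5+6·λ ≈ 14.7082, π⊥ = 5+6·λ' ≈ 1.2918 ∈ [0.9, 1.3) ⇒ IN Λ
candidate 6: (m,n)=(1,0) → π∥ = 1+0·λ ≈ 1.0000, π⊥ = 1+0·λ' ≈ 1.0000 ∈ [0.9, 1.3) ⇒ IN Λ
candidate 7: (m,n)=(-2,4) → π∥ = -2+4·λ ≈ 4.4721, π⊥ = -2+4·λ' ≈ -4.4721 ∉ [0.9, 1.3) ⇒ out
candidate 8: (m,n)=(4,6) → π∥ = 4+6·λ ≈ 13.7082, π⊥ = 4+6·λ' ≈ 0.2918 ∉ [0.9, 1.3) ⇒ out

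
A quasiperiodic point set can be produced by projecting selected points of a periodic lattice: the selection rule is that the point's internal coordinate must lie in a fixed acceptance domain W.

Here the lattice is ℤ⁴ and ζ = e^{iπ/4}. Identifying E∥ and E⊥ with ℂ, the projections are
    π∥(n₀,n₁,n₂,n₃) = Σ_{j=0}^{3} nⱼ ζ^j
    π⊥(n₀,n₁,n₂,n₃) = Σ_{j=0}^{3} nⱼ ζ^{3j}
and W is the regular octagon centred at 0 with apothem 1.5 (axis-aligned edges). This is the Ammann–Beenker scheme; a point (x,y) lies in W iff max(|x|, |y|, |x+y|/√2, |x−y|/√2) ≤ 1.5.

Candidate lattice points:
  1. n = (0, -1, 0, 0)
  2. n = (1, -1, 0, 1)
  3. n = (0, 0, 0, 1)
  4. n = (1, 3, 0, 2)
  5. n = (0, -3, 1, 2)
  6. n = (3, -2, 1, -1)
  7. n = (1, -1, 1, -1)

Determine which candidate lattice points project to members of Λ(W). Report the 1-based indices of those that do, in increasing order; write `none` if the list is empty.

With ζ = e^{iπ/4} the internal vectors are ζ^0,ζ^3,ζ^6,ζ^9.
candidate 1: n = (0, -1, 0, 0) → π⊥ ≈ (+0.7071, -0.7071); max(|x|,|y|,|x±y|/√2) = 1.0000 ≤ 1.5 ⇒ ∈ W
candidate 2: n = (1, -1, 0, 1) → π⊥ ≈ (+2.4142, +0.0000); max(|x|,|y|,|x±y|/√2) = 2.4142 > 1.5 ⇒ ∉ W
candidate 3: n = (0, 0, 0, 1) → π⊥ ≈ (+0.7071, +0.7071); max(|x|,|y|,|x±y|/√2) = 1.0000 ≤ 1.5 ⇒ ∈ W
candidate 4: n = (1, 3, 0, 2) → π⊥ ≈ (+0.2929, +3.5355); max(|x|,|y|,|x±y|/√2) = 3.5355 > 1.5 ⇒ ∉ W
candidate 5: n = (0, -3, 1, 2) → π⊥ ≈ (+3.5355, -1.7071); max(|x|,|y|,|x±y|/√2) = 3.7071 > 1.5 ⇒ ∉ W
candidate 6: n = (3, -2, 1, -1) → π⊥ ≈ (+3.7071, -3.1213); max(|x|,|y|,|x±y|/√2) = 4.8284 > 1.5 ⇒ ∉ W
candidate 7: n = (1, -1, 1, -1) → π⊥ ≈ (+1.0000, -2.4142); max(|x|,|y|,|x±y|/√2) = 2.4142 > 1.5 ⇒ ∉ W

1, 3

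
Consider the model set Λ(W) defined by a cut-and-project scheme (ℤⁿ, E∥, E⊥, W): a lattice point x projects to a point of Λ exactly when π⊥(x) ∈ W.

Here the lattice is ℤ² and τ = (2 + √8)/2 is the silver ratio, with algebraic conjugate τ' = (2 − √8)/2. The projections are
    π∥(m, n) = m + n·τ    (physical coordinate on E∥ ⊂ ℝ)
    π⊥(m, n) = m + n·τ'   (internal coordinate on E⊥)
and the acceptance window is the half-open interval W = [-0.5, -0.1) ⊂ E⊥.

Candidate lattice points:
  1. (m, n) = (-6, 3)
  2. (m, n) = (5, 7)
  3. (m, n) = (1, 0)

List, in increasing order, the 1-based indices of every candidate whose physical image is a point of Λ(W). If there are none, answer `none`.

τ' = (2−√8)/2 ≈ -0.414214.
#1 (-6,3): internal coord -6 + (3)·τ' = -7.242641; -7.242641 ∉ [-0.5, -0.1) → out
#2 (5,7): internal coord 5 + (7)·τ' = +2.100505; +2.100505 ∉ [-0.5, -0.1) → out
#3 (1,0): internal coord 1 + (0)·τ' = +1.000000; +1.000000 ∉ [-0.5, -0.1) → out

none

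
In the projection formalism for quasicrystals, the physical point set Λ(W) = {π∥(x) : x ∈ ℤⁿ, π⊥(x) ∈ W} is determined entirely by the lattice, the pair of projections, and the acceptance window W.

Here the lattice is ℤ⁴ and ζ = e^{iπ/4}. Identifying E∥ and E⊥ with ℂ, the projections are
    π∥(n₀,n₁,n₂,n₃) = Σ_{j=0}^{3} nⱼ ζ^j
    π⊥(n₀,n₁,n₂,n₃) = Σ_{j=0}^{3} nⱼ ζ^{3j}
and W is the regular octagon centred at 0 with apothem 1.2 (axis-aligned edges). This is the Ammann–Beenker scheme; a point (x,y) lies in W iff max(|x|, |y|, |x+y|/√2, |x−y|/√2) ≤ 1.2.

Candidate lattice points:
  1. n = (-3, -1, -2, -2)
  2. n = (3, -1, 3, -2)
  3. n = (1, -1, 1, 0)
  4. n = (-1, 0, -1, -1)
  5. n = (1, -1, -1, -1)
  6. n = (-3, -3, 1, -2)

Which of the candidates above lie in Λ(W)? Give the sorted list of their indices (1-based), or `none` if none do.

Internal map: ζ^{3j} for j=0..3 gives (1,0), (−√2/2,√2/2), (0,−1), (√2/2,√2/2).
#1 (-3, -1, -2, -2): internal (-3.707107, -0.121320); octagon support 3.707107 vs apothem 1.2 → ∉ W
#2 (3, -1, 3, -2): internal (2.292893, -5.121320); octagon support 5.242641 vs apothem 1.2 → ∉ W
#3 (1, -1, 1, 0): internal (1.707107, -1.707107); octagon support 2.414214 vs apothem 1.2 → ∉ W
#4 (-1, 0, -1, -1): internal (-1.707107, 0.292893); octagon support 1.707107 vs apothem 1.2 → ∉ W
#5 (1, -1, -1, -1): internal (1.000000, -0.414214); octagon support 1.000000 vs apothem 1.2 → ∈ W
#6 (-3, -3, 1, -2): internal (-2.292893, -4.535534); octagon support 4.828427 vs apothem 1.2 → ∉ W

5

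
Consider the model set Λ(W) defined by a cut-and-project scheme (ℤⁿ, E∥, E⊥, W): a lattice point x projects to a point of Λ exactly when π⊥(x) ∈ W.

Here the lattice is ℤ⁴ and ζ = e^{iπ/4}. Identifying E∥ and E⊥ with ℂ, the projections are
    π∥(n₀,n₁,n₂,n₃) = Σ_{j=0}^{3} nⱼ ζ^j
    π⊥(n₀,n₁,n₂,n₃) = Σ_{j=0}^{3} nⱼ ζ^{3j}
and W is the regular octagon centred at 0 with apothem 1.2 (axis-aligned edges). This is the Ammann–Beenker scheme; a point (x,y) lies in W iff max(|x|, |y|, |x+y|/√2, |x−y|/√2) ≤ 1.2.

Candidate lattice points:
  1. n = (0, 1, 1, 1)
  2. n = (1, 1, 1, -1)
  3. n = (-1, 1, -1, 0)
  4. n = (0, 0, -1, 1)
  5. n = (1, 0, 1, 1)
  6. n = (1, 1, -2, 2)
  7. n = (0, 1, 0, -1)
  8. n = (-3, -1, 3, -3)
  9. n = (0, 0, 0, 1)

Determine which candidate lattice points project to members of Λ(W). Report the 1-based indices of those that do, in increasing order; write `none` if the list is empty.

Internal map: ζ^{3j} for j=0..3 gives (1,0), (−√2/2,√2/2), (0,−1), (√2/2,√2/2).
#1 (0, 1, 1, 1): internal (0.0000, 0.4142); octagon support 0.4142 vs apothem 1.2 → ∈ W
#2 (1, 1, 1, -1): internal (-0.4142, -1.0000); octagon support 1.0000 vs apothem 1.2 → ∈ W
#3 (-1, 1, -1, 0): internal (-1.7071, 1.7071); octagon support 2.4142 vs apothem 1.2 → ∉ W
#4 (0, 0, -1, 1): internal (0.7071, 1.7071); octagon support 1.7071 vs apothem 1.2 → ∉ W
#5 (1, 0, 1, 1): internal (1.7071, -0.2929); octagon support 1.7071 vs apothem 1.2 → ∉ W
#6 (1, 1, -2, 2): internal (1.7071, 4.1213); octagon support 4.1213 vs apothem 1.2 → ∉ W
#7 (0, 1, 0, -1): internal (-1.4142, 0.0000); octagon support 1.4142 vs apothem 1.2 → ∉ W
#8 (-3, -1, 3, -3): internal (-4.4142, -5.8284); octagon support 7.2426 vs apothem 1.2 → ∉ W
#9 (0, 0, 0, 1): internal (0.7071, 0.7071); octagon support 1.0000 vs apothem 1.2 → ∈ W

1, 2, 9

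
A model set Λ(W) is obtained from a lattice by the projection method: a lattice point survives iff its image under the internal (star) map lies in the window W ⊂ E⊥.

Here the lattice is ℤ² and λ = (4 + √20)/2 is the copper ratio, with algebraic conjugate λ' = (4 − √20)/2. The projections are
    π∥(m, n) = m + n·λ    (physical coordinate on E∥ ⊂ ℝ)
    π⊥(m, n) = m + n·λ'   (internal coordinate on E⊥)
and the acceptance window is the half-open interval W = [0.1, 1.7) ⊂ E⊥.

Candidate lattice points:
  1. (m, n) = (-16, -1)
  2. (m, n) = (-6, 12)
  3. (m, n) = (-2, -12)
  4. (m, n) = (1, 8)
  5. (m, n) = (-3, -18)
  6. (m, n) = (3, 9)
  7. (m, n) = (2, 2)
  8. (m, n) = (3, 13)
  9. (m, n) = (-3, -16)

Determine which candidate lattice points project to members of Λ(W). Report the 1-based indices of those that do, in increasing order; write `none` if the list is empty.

Numerically λ ≈ 4.236068 and λ' = −1/λ ≈ -0.236068.
candidate 1: (m,n)=(-16,-1) → π∥ = -16-1·λ ≈ -20.236068, π⊥ = -16-1·λ' ≈ -15.763932 ∉ [0.1, 1.7) ⇒ out
candidate 2: (m,n)=(-6,12) → π∥ = -6+12·λ ≈ 44.832816, π⊥ = -6+12·λ' ≈ -8.832816 ∉ [0.1, 1.7) ⇒ out
candidate 3: (m,n)=(-2,-12) → π∥ = -2-12·λ ≈ -52.832816, π⊥ = -2-12·λ' ≈ 0.832816 ∈ [0.1, 1.7) ⇒ IN Λ
candidate 4: (m,n)=(1,8) → π∥ = 1+8·λ ≈ 34.888544, π⊥ = 1+8·λ' ≈ -0.888544 ∉ [0.1, 1.7) ⇒ out
candidate 5: (m,n)=(-3,-18) → π∥ = -3-18·λ ≈ -79.249224, π⊥ = -3-18·λ' ≈ 1.249224 ∈ [0.1, 1.7) ⇒ IN Λ
candidate 6: (m,n)=(3,9) → π∥ = 3+9·λ ≈ 41.124612, π⊥ = 3+9·λ' ≈ 0.875388 ∈ [0.1, 1.7) ⇒ IN Λ
candidate 7: (m,n)=(2,2) → π∥ = 2+2·λ ≈ 10.472136, π⊥ = 2+2·λ' ≈ 1.527864 ∈ [0.1, 1.7) ⇒ IN Λ
candidate 8: (m,n)=(3,13) → π∥ = 3+13·λ ≈ 58.068884, π⊥ = 3+13·λ' ≈ -0.068884 ∉ [0.1, 1.7) ⇒ out
candidate 9: (m,n)=(-3,-16) → π∥ = -3-16·λ ≈ -70.777088, π⊥ = -3-16·λ' ≈ 0.777088 ∈ [0.1, 1.7) ⇒ IN Λ

3, 5, 6, 7, 9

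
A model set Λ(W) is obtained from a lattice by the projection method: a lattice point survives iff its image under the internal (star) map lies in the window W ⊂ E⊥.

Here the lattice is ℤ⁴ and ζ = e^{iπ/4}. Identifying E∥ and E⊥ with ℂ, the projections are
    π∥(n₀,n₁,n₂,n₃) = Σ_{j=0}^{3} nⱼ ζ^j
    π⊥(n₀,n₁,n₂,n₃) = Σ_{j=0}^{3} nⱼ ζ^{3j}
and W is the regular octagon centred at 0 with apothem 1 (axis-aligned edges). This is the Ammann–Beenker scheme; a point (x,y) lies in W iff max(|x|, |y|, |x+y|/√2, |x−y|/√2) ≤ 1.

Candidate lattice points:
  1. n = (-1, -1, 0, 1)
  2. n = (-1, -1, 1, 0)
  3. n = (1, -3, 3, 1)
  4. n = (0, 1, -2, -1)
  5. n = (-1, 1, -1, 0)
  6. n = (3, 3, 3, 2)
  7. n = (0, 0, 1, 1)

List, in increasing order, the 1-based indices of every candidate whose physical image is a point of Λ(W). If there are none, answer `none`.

1, 7

With ζ = e^{iπ/4} the internal vectors are ζ^0,ζ^3,ζ^6,ζ^9.
#1 (-1, -1, 0, 1): internal (0.41421, 0.00000); octagon support 0.41421 vs apothem 1 → ∈ W
#2 (-1, -1, 1, 0): internal (-0.29289, -1.70711); octagon support 1.70711 vs apothem 1 → ∉ W
#3 (1, -3, 3, 1): internal (3.82843, -4.41421); octagon support 5.82843 vs apothem 1 → ∉ W
#4 (0, 1, -2, -1): internal (-1.41421, 2.00000); octagon support 2.41421 vs apothem 1 → ∉ W
#5 (-1, 1, -1, 0): internal (-1.70711, 1.70711); octagon support 2.41421 vs apothem 1 → ∉ W
#6 (3, 3, 3, 2): internal (2.29289, 0.53553); octagon support 2.29289 vs apothem 1 → ∉ W
#7 (0, 0, 1, 1): internal (0.70711, -0.29289); octagon support 0.70711 vs apothem 1 → ∈ W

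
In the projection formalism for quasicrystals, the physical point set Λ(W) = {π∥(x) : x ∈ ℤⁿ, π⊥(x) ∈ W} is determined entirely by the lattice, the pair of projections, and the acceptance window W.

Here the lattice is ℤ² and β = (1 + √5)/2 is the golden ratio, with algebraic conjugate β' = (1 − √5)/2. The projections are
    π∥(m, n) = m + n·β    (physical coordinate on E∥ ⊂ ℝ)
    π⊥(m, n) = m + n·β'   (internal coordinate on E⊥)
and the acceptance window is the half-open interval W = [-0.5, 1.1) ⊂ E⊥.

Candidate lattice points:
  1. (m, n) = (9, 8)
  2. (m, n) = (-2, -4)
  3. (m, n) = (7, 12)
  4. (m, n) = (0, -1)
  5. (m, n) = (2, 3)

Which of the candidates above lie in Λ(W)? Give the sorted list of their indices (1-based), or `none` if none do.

Numerically β ≈ 1.6180 and β' = −1/β ≈ -0.6180.
[1] lift (9,8): star map gives 4.0557; window check -0.5 ≤ 4.0557 < 1.1 is false → out
[2] lift (-2,-4): star map gives 0.4721; window check -0.5 ≤ 0.4721 < 1.1 is true → IN Λ
[3] lift (7,12): star map gives -0.4164; window check -0.5 ≤ -0.4164 < 1.1 is true → IN Λ
[4] lift (0,-1): star map gives 0.6180; window check -0.5 ≤ 0.6180 < 1.1 is true → IN Λ
[5] lift (2,3): star map gives 0.1459; window check -0.5 ≤ 0.1459 < 1.1 is true → IN Λ

2, 3, 4, 5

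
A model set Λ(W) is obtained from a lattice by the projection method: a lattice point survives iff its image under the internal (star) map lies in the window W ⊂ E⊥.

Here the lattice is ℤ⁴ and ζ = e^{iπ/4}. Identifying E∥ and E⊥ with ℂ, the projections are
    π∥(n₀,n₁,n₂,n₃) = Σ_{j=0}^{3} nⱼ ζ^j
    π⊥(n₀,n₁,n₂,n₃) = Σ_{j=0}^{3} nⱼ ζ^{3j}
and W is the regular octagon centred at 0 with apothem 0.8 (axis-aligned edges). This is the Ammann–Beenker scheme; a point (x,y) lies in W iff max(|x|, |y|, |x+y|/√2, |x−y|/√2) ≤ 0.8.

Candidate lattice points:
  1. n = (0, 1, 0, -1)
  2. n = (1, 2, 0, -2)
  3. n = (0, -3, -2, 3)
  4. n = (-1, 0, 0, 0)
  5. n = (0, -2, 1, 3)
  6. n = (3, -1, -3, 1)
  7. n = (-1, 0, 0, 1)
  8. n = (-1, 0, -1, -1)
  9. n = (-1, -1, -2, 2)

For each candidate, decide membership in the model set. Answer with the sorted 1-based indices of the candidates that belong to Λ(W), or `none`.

π⊥(n) = n₀ + n₁ζ³ + n₂ζ⁶ + n₃ζ⁹ where ζ = e^{iπ/4}.
#1 (0, 1, 0, -1): internal (-1.414214, 0.000000); octagon support 1.414214 vs apothem 0.8 → ∉ W
#2 (1, 2, 0, -2): internal (-1.828427, 0.000000); octagon support 1.828427 vs apothem 0.8 → ∉ W
#3 (0, -3, -2, 3): internal (4.242641, 2.000000); octagon support 4.414214 vs apothem 0.8 → ∉ W
#4 (-1, 0, 0, 0): internal (-1.000000, 0.000000); octagon support 1.000000 vs apothem 0.8 → ∉ W
#5 (0, -2, 1, 3): internal (3.535534, -0.292893); octagon support 3.535534 vs apothem 0.8 → ∉ W
#6 (3, -1, -3, 1): internal (4.414214, 3.000000); octagon support 5.242641 vs apothem 0.8 → ∉ W
#7 (-1, 0, 0, 1): internal (-0.292893, 0.707107); octagon support 0.707107 vs apothem 0.8 → ∈ W
#8 (-1, 0, -1, -1): internal (-1.707107, 0.292893); octagon support 1.707107 vs apothem 0.8 → ∉ W
#9 (-1, -1, -2, 2): internal (1.121320, 2.707107); octagon support 2.707107 vs apothem 0.8 → ∉ W

7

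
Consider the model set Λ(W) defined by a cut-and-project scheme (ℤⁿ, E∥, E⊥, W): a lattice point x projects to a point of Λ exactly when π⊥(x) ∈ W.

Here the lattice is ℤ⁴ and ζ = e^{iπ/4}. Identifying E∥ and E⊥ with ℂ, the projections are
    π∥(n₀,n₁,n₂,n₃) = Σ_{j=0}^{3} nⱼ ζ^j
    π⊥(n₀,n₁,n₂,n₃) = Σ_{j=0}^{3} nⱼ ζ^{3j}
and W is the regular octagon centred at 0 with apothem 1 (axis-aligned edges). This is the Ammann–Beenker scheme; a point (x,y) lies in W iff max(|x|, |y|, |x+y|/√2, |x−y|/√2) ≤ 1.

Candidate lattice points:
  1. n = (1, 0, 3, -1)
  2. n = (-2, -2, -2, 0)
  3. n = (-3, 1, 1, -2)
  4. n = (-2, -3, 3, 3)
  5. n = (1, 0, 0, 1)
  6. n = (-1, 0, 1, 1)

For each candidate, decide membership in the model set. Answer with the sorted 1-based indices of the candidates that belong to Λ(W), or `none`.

Internal map: ζ^{3j} for j=0..3 gives (1,0), (−√2/2,√2/2), (0,−1), (√2/2,√2/2).
#1 (1, 0, 3, -1): internal (0.2929, -3.7071); octagon support 3.7071 vs apothem 1 → ∉ W
#2 (-2, -2, -2, 0): internal (-0.5858, 0.5858); octagon support 0.8284 vs apothem 1 → ∈ W
#3 (-3, 1, 1, -2): internal (-5.1213, -1.7071); octagon support 5.1213 vs apothem 1 → ∉ W
#4 (-2, -3, 3, 3): internal (2.2426, -3.0000); octagon support 3.7071 vs apothem 1 → ∉ W
#5 (1, 0, 0, 1): internal (1.7071, 0.7071); octagon support 1.7071 vs apothem 1 → ∉ W
#6 (-1, 0, 1, 1): internal (-0.2929, -0.2929); octagon support 0.4142 vs apothem 1 → ∈ W

2, 6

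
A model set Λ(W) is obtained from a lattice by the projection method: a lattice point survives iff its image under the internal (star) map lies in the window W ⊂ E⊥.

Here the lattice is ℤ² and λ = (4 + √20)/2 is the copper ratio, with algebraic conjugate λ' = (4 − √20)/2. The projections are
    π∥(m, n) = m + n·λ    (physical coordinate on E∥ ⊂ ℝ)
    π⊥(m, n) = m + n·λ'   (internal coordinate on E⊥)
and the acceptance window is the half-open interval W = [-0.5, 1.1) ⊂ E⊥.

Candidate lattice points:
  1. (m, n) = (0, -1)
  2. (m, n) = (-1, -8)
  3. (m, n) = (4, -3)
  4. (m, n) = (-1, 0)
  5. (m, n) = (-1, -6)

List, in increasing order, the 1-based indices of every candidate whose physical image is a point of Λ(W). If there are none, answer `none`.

Numerically λ ≈ 4.23607 and λ' = −1/λ ≈ -0.23607.
#1 (0,-1): internal coord 0 + (-1)·λ' = +0.23607; +0.23607 ∈ [-0.5, 1.1) → IN Λ
#2 (-1,-8): internal coord -1 + (-8)·λ' = +0.88854; +0.88854 ∈ [-0.5, 1.1) → IN Λ
#3 (4,-3): internal coord 4 + (-3)·λ' = +4.70820; +4.70820 ∉ [-0.5, 1.1) → out
#4 (-1,0): internal coord -1 + (0)·λ' = -1.00000; -1.00000 ∉ [-0.5, 1.1) → out
#5 (-1,-6): internal coord -1 + (-6)·λ' = +0.41641; +0.41641 ∈ [-0.5, 1.1) → IN Λ

1, 2, 5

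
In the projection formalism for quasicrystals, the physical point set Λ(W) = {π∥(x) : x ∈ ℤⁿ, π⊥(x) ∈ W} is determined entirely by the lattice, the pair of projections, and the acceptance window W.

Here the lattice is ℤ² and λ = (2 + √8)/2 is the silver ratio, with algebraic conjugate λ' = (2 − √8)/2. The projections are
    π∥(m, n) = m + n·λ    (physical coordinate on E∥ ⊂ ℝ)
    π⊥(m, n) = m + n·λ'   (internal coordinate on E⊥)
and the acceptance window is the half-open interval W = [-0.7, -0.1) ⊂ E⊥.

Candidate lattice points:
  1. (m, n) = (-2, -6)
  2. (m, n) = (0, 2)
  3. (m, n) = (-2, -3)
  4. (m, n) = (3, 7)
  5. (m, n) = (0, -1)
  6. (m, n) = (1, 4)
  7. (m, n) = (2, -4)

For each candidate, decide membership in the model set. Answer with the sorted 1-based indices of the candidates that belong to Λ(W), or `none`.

6

λ' = (2−√8)/2 ≈ -0.41421.
candidate 1: (m,n)=(-2,-6) → π∥ = -2-6·λ ≈ -16.48528, π⊥ = -2-6·λ' ≈ 0.48528 ∉ [-0.7, -0.1) ⇒ out
candidate 2: (m,n)=(0,2) → π∥ = 0+2·λ ≈ 4.82843, π⊥ = 0+2·λ' ≈ -0.82843 ∉ [-0.7, -0.1) ⇒ out
candidate 3: (m,n)=(-2,-3) → π∥ = -2-3·λ ≈ -9.24264, π⊥ = -2-3·λ' ≈ -0.75736 ∉ [-0.7, -0.1) ⇒ out
candidate 4: (m,n)=(3,7) → π∥ = 3+7·λ ≈ 19.89949, π⊥ = 3+7·λ' ≈ 0.10051 ∉ [-0.7, -0.1) ⇒ out
candidate 5: (m,n)=(0,-1) → π∥ = 0-1·λ ≈ -2.41421, π⊥ = 0-1·λ' ≈ 0.41421 ∉ [-0.7, -0.1) ⇒ out
candidate 6: (m,n)=(1,4) → π∥ = 1+4·λ ≈ 10.65685, π⊥ = 1+4·λ' ≈ -0.65685 ∈ [-0.7, -0.1) ⇒ IN Λ
candidate 7: (m,n)=(2,-4) → π∥ = 2-4·λ ≈ -7.65685, π⊥ = 2-4·λ' ≈ 3.65685 ∉ [-0.7, -0.1) ⇒ out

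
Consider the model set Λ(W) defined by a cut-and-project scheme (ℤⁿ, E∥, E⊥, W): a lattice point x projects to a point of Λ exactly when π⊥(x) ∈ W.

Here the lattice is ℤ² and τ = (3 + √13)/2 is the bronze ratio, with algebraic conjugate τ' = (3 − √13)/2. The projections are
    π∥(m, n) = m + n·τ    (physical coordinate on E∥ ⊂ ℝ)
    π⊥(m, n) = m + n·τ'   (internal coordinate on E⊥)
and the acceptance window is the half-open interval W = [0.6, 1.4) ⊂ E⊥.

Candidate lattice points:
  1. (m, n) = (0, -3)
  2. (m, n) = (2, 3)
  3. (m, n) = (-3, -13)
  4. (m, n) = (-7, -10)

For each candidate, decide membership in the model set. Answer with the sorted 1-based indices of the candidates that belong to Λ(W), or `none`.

Numerically τ ≈ 3.302776 and τ' = −1/τ ≈ -0.302776.
[1] lift (0,-3): star map gives 0.908327; window check 0.6 ≤ 0.908327 < 1.4 is true → IN Λ
[2] lift (2,3): star map gives 1.091673; window check 0.6 ≤ 1.091673 < 1.4 is true → IN Λ
[3] lift (-3,-13): star map gives 0.936083; window check 0.6 ≤ 0.936083 < 1.4 is true → IN Λ
[4] lift (-7,-10): star map gives -3.972244; window check 0.6 ≤ -3.972244 < 1.4 is false → out

1, 2, 3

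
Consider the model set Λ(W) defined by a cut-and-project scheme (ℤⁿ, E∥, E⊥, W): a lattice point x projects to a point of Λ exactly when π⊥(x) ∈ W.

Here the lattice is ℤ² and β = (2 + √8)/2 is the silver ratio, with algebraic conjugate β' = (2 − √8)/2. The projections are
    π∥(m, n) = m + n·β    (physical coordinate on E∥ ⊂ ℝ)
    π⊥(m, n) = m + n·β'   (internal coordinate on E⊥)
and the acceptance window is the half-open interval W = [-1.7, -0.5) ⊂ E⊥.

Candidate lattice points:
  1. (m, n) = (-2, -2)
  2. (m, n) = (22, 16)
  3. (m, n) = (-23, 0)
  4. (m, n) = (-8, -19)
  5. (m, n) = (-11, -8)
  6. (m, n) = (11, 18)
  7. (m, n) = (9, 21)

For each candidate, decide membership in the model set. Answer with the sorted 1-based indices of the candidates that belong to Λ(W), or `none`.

Compute β' = (2−√8)/2 = -0.41421, so π⊥(m,n) = m -0.41421·n.
#1 (-2,-2): internal coord -2 + (-2)·β' = -1.17157; -1.17157 ∈ [-1.7, -0.5) → IN Λ
#2 (22,16): internal coord 22 + (16)·β' = +15.37258; +15.37258 ∉ [-1.7, -0.5) → out
#3 (-23,0): internal coord -23 + (0)·β' = -23.00000; -23.00000 ∉ [-1.7, -0.5) → out
#4 (-8,-19): internal coord -8 + (-19)·β' = -0.12994; -0.12994 ∉ [-1.7, -0.5) → out
#5 (-11,-8): internal coord -11 + (-8)·β' = -7.68629; -7.68629 ∉ [-1.7, -0.5) → out
#6 (11,18): internal coord 11 + (18)·β' = +3.54416; +3.54416 ∉ [-1.7, -0.5) → out
#7 (9,21): internal coord 9 + (21)·β' = +0.30152; +0.30152 ∉ [-1.7, -0.5) → out

1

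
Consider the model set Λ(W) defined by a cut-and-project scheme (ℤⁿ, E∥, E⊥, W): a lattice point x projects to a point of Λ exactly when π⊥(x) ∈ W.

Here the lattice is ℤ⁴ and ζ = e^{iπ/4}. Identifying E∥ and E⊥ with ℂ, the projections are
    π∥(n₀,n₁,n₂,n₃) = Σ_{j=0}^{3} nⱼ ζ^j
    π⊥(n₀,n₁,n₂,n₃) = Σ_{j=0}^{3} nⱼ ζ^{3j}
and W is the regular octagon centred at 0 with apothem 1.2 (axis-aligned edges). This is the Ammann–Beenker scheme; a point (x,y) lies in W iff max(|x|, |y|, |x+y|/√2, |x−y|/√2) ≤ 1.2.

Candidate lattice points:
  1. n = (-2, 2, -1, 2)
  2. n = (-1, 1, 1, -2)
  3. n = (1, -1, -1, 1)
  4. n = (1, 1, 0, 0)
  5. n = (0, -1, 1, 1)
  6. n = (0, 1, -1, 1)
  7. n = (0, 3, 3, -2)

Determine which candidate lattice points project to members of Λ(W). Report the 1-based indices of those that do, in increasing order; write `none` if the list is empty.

4

Internal map: ζ^{3j} for j=0..3 gives (1,0), (−√2/2,√2/2), (0,−1), (√2/2,√2/2).
candidate 1: n = (-2, 2, -1, 2) → π⊥ ≈ (-2.000000, +3.828427); max(|x|,|y|,|x±y|/√2) = 4.121320 > 1.2 ⇒ ∉ W
candidate 2: n = (-1, 1, 1, -2) → π⊥ ≈ (-3.121320, -1.707107); max(|x|,|y|,|x±y|/√2) = 3.414214 > 1.2 ⇒ ∉ W
candidate 3: n = (1, -1, -1, 1) → π⊥ ≈ (+2.414214, +1.000000); max(|x|,|y|,|x±y|/√2) = 2.414214 > 1.2 ⇒ ∉ W
candidate 4: n = (1, 1, 0, 0) → π⊥ ≈ (+0.292893, +0.707107); max(|x|,|y|,|x±y|/√2) = 0.707107 ≤ 1.2 ⇒ ∈ W
candidate 5: n = (0, -1, 1, 1) → π⊥ ≈ (+1.414214, -1.000000); max(|x|,|y|,|x±y|/√2) = 1.707107 > 1.2 ⇒ ∉ W
candidate 6: n = (0, 1, -1, 1) → π⊥ ≈ (+0.000000, +2.414214); max(|x|,|y|,|x±y|/√2) = 2.414214 > 1.2 ⇒ ∉ W
candidate 7: n = (0, 3, 3, -2) → π⊥ ≈ (-3.535534, -2.292893); max(|x|,|y|,|x±y|/√2) = 4.121320 > 1.2 ⇒ ∉ W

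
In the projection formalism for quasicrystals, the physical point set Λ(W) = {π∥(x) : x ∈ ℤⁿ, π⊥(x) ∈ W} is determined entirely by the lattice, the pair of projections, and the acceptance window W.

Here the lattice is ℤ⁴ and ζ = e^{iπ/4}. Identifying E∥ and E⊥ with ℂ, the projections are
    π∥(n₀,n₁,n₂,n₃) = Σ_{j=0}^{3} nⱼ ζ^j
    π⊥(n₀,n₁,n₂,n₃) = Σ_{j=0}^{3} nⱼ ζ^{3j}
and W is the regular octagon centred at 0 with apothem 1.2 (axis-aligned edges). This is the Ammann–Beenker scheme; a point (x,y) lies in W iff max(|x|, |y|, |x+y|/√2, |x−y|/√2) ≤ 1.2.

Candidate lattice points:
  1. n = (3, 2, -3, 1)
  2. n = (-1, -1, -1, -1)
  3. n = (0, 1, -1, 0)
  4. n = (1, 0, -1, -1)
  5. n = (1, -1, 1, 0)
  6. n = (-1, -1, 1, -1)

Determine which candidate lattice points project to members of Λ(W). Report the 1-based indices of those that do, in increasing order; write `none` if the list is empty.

2, 4

With ζ = e^{iπ/4} the internal vectors are ζ^0,ζ^3,ζ^6,ζ^9.
#1 (3, 2, -3, 1): internal (2.29289, 5.12132); octagon support 5.24264 vs apothem 1.2 → ∉ W
#2 (-1, -1, -1, -1): internal (-1.00000, -0.41421); octagon support 1.00000 vs apothem 1.2 → ∈ W
#3 (0, 1, -1, 0): internal (-0.70711, 1.70711); octagon support 1.70711 vs apothem 1.2 → ∉ W
#4 (1, 0, -1, -1): internal (0.29289, 0.29289); octagon support 0.41421 vs apothem 1.2 → ∈ W
#5 (1, -1, 1, 0): internal (1.70711, -1.70711); octagon support 2.41421 vs apothem 1.2 → ∉ W
#6 (-1, -1, 1, -1): internal (-1.00000, -2.41421); octagon support 2.41421 vs apothem 1.2 → ∉ W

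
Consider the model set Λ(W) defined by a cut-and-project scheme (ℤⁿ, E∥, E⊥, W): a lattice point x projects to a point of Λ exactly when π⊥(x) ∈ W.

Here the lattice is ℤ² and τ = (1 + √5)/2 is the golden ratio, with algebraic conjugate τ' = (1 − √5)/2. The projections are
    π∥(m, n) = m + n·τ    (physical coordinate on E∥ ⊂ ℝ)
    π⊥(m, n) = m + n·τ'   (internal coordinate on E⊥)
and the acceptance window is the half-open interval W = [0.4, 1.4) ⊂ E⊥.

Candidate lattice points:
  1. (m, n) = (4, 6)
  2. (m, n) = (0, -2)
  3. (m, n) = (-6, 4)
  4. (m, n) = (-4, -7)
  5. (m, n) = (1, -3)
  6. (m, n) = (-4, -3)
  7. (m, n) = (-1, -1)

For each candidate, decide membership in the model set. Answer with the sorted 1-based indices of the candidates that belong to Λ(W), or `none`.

Numerically τ ≈ 1.6180 and τ' = −1/τ ≈ -0.6180.
#1 (4,6): internal coord 4 + (6)·τ' = +0.2918; +0.2918 ∉ [0.4, 1.4) → out
#2 (0,-2): internal coord 0 + (-2)·τ' = +1.2361; +1.2361 ∈ [0.4, 1.4) → IN Λ
#3 (-6,4): internal coord -6 + (4)·τ' = -8.4721; -8.4721 ∉ [0.4, 1.4) → out
#4 (-4,-7): internal coord -4 + (-7)·τ' = +0.3262; +0.3262 ∉ [0.4, 1.4) → out
#5 (1,-3): internal coord 1 + (-3)·τ' = +2.8541; +2.8541 ∉ [0.4, 1.4) → out
#6 (-4,-3): internal coord -4 + (-3)·τ' = -2.1459; -2.1459 ∉ [0.4, 1.4) → out
#7 (-1,-1): internal coord -1 + (-1)·τ' = -0.3820; -0.3820 ∉ [0.4, 1.4) → out

2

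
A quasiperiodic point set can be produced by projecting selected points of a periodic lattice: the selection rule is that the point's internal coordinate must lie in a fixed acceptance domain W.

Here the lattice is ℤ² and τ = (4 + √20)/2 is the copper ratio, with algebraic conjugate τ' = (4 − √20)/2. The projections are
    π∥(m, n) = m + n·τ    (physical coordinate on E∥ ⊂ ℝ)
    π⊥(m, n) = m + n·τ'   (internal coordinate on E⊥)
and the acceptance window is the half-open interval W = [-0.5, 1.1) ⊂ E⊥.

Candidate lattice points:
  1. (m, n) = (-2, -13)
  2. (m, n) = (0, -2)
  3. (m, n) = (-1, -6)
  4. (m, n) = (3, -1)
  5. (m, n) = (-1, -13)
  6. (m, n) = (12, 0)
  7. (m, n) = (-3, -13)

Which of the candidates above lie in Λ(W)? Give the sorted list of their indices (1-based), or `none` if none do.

1, 2, 3, 7

Compute τ' = (4−√20)/2 = -0.23607, so π⊥(m,n) = m -0.23607·n.
[1] lift (-2,-13): star map gives 1.06888; window check -0.5 ≤ 1.06888 < 1.1 is true → IN Λ
[2] lift (0,-2): star map gives 0.47214; window check -0.5 ≤ 0.47214 < 1.1 is true → IN Λ
[3] lift (-1,-6): star map gives 0.41641; window check -0.5 ≤ 0.41641 < 1.1 is true → IN Λ
[4] lift (3,-1): star map gives 3.23607; window check -0.5 ≤ 3.23607 < 1.1 is false → out
[5] lift (-1,-13): star map gives 2.06888; window check -0.5 ≤ 2.06888 < 1.1 is false → out
[6] lift (12,0): star map gives 12.00000; window check -0.5 ≤ 12.00000 < 1.1 is false → out
[7] lift (-3,-13): star map gives 0.06888; window check -0.5 ≤ 0.06888 < 1.1 is true → IN Λ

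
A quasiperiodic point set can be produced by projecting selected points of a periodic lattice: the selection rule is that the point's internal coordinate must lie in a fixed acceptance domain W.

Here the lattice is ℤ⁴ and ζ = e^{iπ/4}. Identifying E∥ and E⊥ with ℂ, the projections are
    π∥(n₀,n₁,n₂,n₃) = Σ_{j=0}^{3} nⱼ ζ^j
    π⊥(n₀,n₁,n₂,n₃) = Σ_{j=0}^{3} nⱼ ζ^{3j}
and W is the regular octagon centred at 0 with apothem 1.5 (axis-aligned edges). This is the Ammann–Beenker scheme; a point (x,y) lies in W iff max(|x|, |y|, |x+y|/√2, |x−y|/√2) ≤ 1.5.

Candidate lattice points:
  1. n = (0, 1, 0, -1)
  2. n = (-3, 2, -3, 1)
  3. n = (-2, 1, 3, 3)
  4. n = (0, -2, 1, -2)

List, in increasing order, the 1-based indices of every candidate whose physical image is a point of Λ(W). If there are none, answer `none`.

With ζ = e^{iπ/4} the internal vectors are ζ^0,ζ^3,ζ^6,ζ^9.
candidate 1: n = (0, 1, 0, -1) → π⊥ ≈ (-1.41421, +0.00000); max(|x|,|y|,|x±y|/√2) = 1.41421 ≤ 1.5 ⇒ ∈ W
candidate 2: n = (-3, 2, -3, 1) → π⊥ ≈ (-3.70711, +5.12132); max(|x|,|y|,|x±y|/√2) = 6.24264 > 1.5 ⇒ ∉ W
candidate 3: n = (-2, 1, 3, 3) → π⊥ ≈ (-0.58579, -0.17157); max(|x|,|y|,|x±y|/√2) = 0.58579 ≤ 1.5 ⇒ ∈ W
candidate 4: n = (0, -2, 1, -2) → π⊥ ≈ (+0.00000, -3.82843); max(|x|,|y|,|x±y|/√2) = 3.82843 > 1.5 ⇒ ∉ W

1, 3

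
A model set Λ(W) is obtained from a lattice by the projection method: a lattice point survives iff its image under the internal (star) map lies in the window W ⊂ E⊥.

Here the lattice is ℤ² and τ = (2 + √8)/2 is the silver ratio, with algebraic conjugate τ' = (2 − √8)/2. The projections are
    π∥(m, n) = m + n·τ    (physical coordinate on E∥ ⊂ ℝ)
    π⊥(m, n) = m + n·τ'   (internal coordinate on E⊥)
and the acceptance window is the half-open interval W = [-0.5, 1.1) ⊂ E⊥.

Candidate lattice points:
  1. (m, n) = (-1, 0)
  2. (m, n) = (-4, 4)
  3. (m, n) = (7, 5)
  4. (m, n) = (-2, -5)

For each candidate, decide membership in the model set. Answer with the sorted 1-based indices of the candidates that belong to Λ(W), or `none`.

4

Numerically τ ≈ 2.414214 and τ' = −1/τ ≈ -0.414214.
candidate 1: (m,n)=(-1,0) → π∥ = -1+0·τ ≈ -1.000000, π⊥ = -1+0·τ' ≈ -1.000000 ∉ [-0.5, 1.1) ⇒ out
candidate 2: (m,n)=(-4,4) → π∥ = -4+4·τ ≈ 5.656854, π⊥ = -4+4·τ' ≈ -5.656854 ∉ [-0.5, 1.1) ⇒ out
candidate 3: (m,n)=(7,5) → π∥ = 7+5·τ ≈ 19.071068, π⊥ = 7+5·τ' ≈ 4.928932 ∉ [-0.5, 1.1) ⇒ out
candidate 4: (m,n)=(-2,-5) → π∥ = -2-5·τ ≈ -14.071068, π⊥ = -2-5·τ' ≈ 0.071068 ∈ [-0.5, 1.1) ⇒ IN Λ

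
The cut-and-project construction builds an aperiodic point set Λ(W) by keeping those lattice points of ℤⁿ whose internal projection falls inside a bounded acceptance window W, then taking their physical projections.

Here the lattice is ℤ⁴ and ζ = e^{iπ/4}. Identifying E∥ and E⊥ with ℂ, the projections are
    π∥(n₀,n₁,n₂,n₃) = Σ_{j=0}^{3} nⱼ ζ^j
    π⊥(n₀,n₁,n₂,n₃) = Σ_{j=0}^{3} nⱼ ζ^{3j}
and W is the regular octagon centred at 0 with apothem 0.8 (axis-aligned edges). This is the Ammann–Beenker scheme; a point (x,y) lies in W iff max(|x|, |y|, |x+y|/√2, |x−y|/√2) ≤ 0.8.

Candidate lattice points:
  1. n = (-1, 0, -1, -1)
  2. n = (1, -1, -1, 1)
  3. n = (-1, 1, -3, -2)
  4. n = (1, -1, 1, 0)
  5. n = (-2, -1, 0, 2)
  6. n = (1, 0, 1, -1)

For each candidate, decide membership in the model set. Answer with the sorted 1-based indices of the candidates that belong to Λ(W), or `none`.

π⊥(n) = n₀ + n₁ζ³ + n₂ζ⁶ + n₃ζ⁹ where ζ = e^{iπ/4}.
candidate 1: n = (-1, 0, -1, -1) → π⊥ ≈ (-1.70711, +0.29289); max(|x|,|y|,|x±y|/√2) = 1.70711 > 0.8 ⇒ ∉ W
candidate 2: n = (1, -1, -1, 1) → π⊥ ≈ (+2.41421, +1.00000); max(|x|,|y|,|x±y|/√2) = 2.41421 > 0.8 ⇒ ∉ W
candidate 3: n = (-1, 1, -3, -2) → π⊥ ≈ (-3.12132, +2.29289); max(|x|,|y|,|x±y|/√2) = 3.82843 > 0.8 ⇒ ∉ W
candidate 4: n = (1, -1, 1, 0) → π⊥ ≈ (+1.70711, -1.70711); max(|x|,|y|,|x±y|/√2) = 2.41421 > 0.8 ⇒ ∉ W
candidate 5: n = (-2, -1, 0, 2) → π⊥ ≈ (+0.12132, +0.70711); max(|x|,|y|,|x±y|/√2) = 0.70711 ≤ 0.8 ⇒ ∈ W
candidate 6: n = (1, 0, 1, -1) → π⊥ ≈ (+0.29289, -1.70711); max(|x|,|y|,|x±y|/√2) = 1.70711 > 0.8 ⇒ ∉ W

5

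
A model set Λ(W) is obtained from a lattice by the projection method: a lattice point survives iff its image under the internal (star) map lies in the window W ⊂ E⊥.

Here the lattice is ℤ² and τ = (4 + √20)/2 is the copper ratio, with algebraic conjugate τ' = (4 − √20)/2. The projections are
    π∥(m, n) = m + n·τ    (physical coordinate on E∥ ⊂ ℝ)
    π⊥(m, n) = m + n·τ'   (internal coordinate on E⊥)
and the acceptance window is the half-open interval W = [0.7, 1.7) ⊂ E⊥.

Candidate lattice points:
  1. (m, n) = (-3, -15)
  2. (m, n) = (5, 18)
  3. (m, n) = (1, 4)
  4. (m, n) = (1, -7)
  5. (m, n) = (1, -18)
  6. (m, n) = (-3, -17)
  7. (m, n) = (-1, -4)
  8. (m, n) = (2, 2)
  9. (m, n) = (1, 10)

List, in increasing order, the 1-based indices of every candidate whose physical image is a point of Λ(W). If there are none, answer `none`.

2, 6, 8

τ' = (4−√20)/2 ≈ -0.2361.
#1 (-3,-15): internal coord -3 + (-15)·τ' = +0.5410; +0.5410 ∉ [0.7, 1.7) → out
#2 (5,18): internal coord 5 + (18)·τ' = +0.7508; +0.7508 ∈ [0.7, 1.7) → IN Λ
#3 (1,4): internal coord 1 + (4)·τ' = +0.0557; +0.0557 ∉ [0.7, 1.7) → out
#4 (1,-7): internal coord 1 + (-7)·τ' = +2.6525; +2.6525 ∉ [0.7, 1.7) → out
#5 (1,-18): internal coord 1 + (-18)·τ' = +5.2492; +5.2492 ∉ [0.7, 1.7) → out
#6 (-3,-17): internal coord -3 + (-17)·τ' = +1.0132; +1.0132 ∈ [0.7, 1.7) → IN Λ
#7 (-1,-4): internal coord -1 + (-4)·τ' = -0.0557; -0.0557 ∉ [0.7, 1.7) → out
#8 (2,2): internal coord 2 + (2)·τ' = +1.5279; +1.5279 ∈ [0.7, 1.7) → IN Λ
#9 (1,10): internal coord 1 + (10)·τ' = -1.3607; -1.3607 ∉ [0.7, 1.7) → out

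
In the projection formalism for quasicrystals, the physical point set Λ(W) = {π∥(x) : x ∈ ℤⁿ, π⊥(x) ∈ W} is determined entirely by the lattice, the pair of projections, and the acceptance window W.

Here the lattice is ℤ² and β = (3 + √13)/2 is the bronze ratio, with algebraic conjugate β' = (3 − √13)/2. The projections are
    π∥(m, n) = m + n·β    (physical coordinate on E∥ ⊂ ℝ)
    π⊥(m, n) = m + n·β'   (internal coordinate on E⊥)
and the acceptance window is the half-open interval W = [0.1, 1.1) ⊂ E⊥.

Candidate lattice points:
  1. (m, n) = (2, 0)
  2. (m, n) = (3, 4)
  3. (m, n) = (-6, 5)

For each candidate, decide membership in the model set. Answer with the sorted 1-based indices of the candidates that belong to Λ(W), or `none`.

Compute β' = (3−√13)/2 = -0.30278, so π⊥(m,n) = m -0.30278·n.
[1] lift (2,0): star map gives 2.00000; window check 0.1 ≤ 2.00000 < 1.1 is false → out
[2] lift (3,4): star map gives 1.78890; window check 0.1 ≤ 1.78890 < 1.1 is false → out
[3] lift (-6,5): star map gives -7.51388; window check 0.1 ≤ -7.51388 < 1.1 is false → out

none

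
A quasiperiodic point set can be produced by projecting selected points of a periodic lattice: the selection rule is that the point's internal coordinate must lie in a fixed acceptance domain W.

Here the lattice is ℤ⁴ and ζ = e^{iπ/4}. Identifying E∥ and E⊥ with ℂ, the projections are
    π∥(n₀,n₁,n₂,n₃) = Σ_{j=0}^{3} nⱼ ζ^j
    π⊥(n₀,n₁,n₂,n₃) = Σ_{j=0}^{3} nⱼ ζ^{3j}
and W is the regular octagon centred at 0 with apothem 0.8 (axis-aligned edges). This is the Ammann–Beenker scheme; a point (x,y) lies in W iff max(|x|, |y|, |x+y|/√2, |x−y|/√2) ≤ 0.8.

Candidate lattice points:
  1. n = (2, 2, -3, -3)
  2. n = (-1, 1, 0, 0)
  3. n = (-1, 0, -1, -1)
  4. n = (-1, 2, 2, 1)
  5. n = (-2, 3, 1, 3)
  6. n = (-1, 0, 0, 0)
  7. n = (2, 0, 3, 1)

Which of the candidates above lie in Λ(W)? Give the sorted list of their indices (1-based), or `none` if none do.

With ζ = e^{iπ/4} the internal vectors are ζ^0,ζ^3,ζ^6,ζ^9.
#1 (2, 2, -3, -3): internal (-1.53553, 2.29289); octagon support 2.70711 vs apothem 0.8 → ∉ W
#2 (-1, 1, 0, 0): internal (-1.70711, 0.70711); octagon support 1.70711 vs apothem 0.8 → ∉ W
#3 (-1, 0, -1, -1): internal (-1.70711, 0.29289); octagon support 1.70711 vs apothem 0.8 → ∉ W
#4 (-1, 2, 2, 1): internal (-1.70711, 0.12132); octagon support 1.70711 vs apothem 0.8 → ∉ W
#5 (-2, 3, 1, 3): internal (-2.00000, 3.24264); octagon support 3.70711 vs apothem 0.8 → ∉ W
#6 (-1, 0, 0, 0): internal (-1.00000, 0.00000); octagon support 1.00000 vs apothem 0.8 → ∉ W
#7 (2, 0, 3, 1): internal (2.70711, -2.29289); octagon support 3.53553 vs apothem 0.8 → ∉ W

none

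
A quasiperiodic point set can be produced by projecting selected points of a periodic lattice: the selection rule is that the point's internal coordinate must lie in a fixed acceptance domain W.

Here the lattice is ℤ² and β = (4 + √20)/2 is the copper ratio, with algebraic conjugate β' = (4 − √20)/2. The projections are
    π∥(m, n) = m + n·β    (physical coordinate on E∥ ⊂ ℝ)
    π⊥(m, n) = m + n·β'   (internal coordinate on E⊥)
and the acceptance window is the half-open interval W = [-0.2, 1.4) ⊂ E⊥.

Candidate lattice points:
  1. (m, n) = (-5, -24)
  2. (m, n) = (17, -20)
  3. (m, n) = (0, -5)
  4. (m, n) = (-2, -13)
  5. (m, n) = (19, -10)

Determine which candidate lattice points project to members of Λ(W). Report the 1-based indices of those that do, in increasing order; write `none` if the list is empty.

β' = (4−√20)/2 ≈ -0.2361.
[1] lift (-5,-24): star map gives 0.6656; window check -0.2 ≤ 0.6656 < 1.4 is true → IN Λ
[2] lift (17,-20): star map gives 21.7214; window check -0.2 ≤ 21.7214 < 1.4 is false → out
[3] lift (0,-5): star map gives 1.1803; window check -0.2 ≤ 1.1803 < 1.4 is true → IN Λ
[4] lift (-2,-13): star map gives 1.0689; window check -0.2 ≤ 1.0689 < 1.4 is true → IN Λ
[5] lift (19,-10): star map gives 21.3607; window check -0.2 ≤ 21.3607 < 1.4 is false → out

1, 3, 4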